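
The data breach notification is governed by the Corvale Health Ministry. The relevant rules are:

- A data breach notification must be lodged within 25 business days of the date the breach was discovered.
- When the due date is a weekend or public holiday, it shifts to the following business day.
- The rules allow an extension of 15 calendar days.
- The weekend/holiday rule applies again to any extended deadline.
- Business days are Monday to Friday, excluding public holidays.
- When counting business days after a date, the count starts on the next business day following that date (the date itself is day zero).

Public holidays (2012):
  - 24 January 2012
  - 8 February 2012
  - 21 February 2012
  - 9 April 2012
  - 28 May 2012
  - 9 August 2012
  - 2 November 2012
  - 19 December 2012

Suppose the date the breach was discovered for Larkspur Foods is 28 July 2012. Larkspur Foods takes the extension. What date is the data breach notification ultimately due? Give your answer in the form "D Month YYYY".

Counting 25 business days after 28 July 2012 (skipping weekends and listed holidays) reaches 3 September 2012.
3 September 2012 (Monday) is already a business day.
The 15-calendar-day extension moves the deadline from 3 September 2012 to 18 September 2012.
Since 18 September 2012 is a Tuesday and not a holiday, the date is unchanged.
The final due date is 18 September 2012.

18 September 2012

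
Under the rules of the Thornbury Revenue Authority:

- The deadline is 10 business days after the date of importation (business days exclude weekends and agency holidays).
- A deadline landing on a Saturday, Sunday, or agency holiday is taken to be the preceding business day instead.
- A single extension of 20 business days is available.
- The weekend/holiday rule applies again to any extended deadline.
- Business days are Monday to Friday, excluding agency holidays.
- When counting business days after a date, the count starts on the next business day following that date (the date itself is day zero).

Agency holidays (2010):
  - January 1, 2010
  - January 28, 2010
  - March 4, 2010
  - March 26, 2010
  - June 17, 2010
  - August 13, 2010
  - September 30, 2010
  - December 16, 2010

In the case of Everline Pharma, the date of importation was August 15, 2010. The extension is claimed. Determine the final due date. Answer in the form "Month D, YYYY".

Starting the day after August 15, 2010 and counting 10 business days lands on August 27, 2010.
August 27, 2010 is a Friday and not a listed holiday, so it stands.
The 20-business-day extension runs from August 27, 2010 to September 24, 2010.
September 24, 2010 is a Friday and not a listed holiday, so it stands.
The final due date is September 24, 2010.

September 24, 2010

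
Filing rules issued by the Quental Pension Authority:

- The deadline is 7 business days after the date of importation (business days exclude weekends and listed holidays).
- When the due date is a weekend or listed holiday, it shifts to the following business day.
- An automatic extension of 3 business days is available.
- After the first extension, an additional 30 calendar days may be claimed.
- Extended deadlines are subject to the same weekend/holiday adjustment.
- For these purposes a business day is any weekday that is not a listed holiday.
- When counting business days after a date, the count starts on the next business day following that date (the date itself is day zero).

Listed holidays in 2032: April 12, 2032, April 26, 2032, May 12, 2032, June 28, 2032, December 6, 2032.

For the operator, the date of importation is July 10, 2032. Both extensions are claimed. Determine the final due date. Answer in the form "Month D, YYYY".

August 23, 2032

7 business days after July 10, 2032, excluding weekends and holidays, is July 20, 2032.
Since July 20, 2032 is a Tuesday and not a holiday, the date is unchanged.
Applying the 3-business-day extension: 3 business days after July 20, 2032 is July 23, 2032.
Since July 23, 2032 is a Friday and not a holiday, the date is unchanged.
Add the 30 calendar-day extension to July 23, 2032: August 22, 2032.
August 22, 2032 is a Sunday; the next business day is August 23, 2032 (Monday).
The final due date is August 23, 2032.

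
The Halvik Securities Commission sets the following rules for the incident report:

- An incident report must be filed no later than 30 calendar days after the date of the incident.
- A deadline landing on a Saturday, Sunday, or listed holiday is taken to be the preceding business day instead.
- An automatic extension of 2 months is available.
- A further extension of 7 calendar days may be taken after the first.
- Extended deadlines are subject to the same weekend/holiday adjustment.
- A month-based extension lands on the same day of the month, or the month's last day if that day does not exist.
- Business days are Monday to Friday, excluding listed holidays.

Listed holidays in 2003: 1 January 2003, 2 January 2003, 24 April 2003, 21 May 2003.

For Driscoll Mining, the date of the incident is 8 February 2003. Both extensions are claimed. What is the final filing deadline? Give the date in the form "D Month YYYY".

16 May 2003

Trigger date 8 February 2003 + 30 calendar days = 10 March 2003.
10 March 2003 is a Monday and not a listed holiday, so it stands.
The 2 months extension carries 10 March 2003 to 10 May 2003.
10 May 2003 falls on a Saturday. Rolling to the preceding business day gives 9 May 2003, a Friday.
Add the 7 calendar-day extension to 9 May 2003: 16 May 2003.
Since 16 May 2003 is a Friday and not a holiday, the date is unchanged.
Final deadline: 16 May 2003.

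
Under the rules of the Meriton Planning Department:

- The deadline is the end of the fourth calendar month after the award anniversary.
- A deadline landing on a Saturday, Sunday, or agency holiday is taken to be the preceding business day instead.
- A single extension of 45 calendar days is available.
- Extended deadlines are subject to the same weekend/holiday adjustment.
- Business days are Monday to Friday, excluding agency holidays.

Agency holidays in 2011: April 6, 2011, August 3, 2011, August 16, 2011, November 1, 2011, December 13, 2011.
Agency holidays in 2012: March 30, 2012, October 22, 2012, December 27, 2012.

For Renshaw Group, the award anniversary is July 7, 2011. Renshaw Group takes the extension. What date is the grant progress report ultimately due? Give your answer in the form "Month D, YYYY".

4 months after July 7, 2011 is November 2011; that month ends on November 30, 2011.
Since November 30, 2011 is a Wednesday and not a holiday, the date is unchanged.
Add the 45 calendar-day extension to November 30, 2011: January 14, 2012.
Because January 14, 2012 is a Saturday, the deadline becomes January 13, 2012 (Friday).
So the filing is due January 13, 2012.

January 13, 2012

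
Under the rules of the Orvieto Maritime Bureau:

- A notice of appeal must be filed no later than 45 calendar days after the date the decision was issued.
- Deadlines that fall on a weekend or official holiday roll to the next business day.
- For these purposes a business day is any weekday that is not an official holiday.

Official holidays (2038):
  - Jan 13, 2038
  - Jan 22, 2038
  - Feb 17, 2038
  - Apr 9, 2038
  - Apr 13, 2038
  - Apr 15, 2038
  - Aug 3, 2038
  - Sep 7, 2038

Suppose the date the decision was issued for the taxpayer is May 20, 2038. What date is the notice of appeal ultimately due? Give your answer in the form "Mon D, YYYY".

Adding 45 calendar days to May 20, 2038 gives Jul 4, 2038.
Jul 4, 2038 is a Sunday; the next business day is Jul 5, 2038 (Monday).
So the filing is due Jul 5, 2038.

Jul 5, 2038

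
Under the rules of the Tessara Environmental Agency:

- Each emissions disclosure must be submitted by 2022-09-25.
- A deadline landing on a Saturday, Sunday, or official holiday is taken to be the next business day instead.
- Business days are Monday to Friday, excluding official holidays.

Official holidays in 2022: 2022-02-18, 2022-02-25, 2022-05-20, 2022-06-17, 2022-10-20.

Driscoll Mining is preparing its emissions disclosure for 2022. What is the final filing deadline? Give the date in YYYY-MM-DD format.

2022-09-26

The statutory due date is 2022-09-25.
2022-09-25 is a Sunday; the next business day is 2022-09-26 (Monday).
So the filing is due 2022-09-26.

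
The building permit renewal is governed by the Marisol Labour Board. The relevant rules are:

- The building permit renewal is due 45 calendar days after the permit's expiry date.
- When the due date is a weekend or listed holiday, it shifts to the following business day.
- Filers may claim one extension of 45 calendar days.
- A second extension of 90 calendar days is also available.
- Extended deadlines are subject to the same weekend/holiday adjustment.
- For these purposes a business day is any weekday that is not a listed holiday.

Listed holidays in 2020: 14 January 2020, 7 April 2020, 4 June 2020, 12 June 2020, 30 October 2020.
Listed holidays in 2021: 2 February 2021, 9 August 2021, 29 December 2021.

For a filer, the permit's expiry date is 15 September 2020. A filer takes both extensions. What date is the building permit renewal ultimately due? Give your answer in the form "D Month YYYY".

17 March 2021

45 calendar days after 15 September 2020 is 30 October 2020.
30 October 2020 falls on a listed holiday. Rolling to the next business day gives 2 November 2020, a Monday.
With the 45-day extension, 2 November 2020 becomes 17 December 2020.
Since 17 December 2020 is a Thursday and not a holiday, the date is unchanged.
Applying the 90-calendar-day extension: 17 December 2020 + 90 days = 17 March 2021.
17 March 2021 (Wednesday) is already a business day.
So the filing is due 17 March 2021.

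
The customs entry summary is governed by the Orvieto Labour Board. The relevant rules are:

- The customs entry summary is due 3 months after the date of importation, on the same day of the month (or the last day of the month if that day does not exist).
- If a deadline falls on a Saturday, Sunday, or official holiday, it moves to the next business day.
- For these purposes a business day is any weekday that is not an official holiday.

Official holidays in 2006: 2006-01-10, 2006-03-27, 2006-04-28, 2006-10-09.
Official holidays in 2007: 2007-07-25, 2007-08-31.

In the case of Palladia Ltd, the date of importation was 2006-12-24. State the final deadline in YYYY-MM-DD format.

2007-03-26

Moving 3 months forward from 2006-12-24 on the corresponding day gives 2007-03-24.
2007-03-24 is a Saturday; the next business day is 2007-03-26 (Monday).
The final due date is 2007-03-26.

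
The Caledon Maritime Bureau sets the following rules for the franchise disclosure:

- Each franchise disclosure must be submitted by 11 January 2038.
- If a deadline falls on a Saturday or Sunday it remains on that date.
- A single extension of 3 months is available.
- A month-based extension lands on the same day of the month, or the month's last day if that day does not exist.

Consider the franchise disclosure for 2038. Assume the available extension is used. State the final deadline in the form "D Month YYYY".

Start from the fixed due date, 11 January 2038.
11 January 2038 falls on a Monday. The rules make no weekend/holiday allowance, so it remains 11 January 2038.
Add 3 months to 11 January 2038: 11 April 2038.
11 April 2038 falls on a Sunday. The rules make no weekend/holiday allowance, so it remains 11 April 2038.
Deadline: 11 April 2038.

11 April 2038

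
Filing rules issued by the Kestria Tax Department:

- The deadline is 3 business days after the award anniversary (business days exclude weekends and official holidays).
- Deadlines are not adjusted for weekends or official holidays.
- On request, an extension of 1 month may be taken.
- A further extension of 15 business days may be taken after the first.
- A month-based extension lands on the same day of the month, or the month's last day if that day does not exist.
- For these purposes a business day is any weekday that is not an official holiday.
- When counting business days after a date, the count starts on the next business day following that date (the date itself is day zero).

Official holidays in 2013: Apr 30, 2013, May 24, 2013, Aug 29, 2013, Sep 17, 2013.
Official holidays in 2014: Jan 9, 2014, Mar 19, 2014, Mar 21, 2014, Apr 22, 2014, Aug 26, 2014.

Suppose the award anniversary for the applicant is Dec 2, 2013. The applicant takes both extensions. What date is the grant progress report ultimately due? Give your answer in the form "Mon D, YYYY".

Counting 3 business days after Dec 2, 2013 (skipping weekends and listed holidays) reaches Dec 5, 2013.
Dec 5, 2013 is a Thursday; no weekend or holiday adjustment applies.
Applying the 1 month extension: 1 month after Dec 5, 2013 is Jan 5, 2014.
Jan 5, 2014 is a Sunday; no weekend or holiday adjustment applies.
The 15-business-day extension runs from Jan 5, 2014 to Jan 27, 2014.
Jan 27, 2014 falls on a Monday. The rules make no weekend/holiday allowance, so it remains Jan 27, 2014.
The final due date is Jan 27, 2014.

Jan 27, 2014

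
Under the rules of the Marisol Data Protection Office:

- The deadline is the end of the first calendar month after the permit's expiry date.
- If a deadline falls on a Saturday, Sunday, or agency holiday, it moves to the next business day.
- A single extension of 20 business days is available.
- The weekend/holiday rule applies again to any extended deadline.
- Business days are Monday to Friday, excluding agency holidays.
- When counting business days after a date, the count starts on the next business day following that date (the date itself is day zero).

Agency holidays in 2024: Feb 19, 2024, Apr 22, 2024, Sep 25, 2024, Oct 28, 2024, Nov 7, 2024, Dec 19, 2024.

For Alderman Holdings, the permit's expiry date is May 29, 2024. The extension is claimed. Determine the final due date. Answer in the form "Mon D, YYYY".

The first month after May 29, 2024 is June 2024, whose last day is Jun 30, 2024.
Jun 30, 2024 falls on a Sunday. Rolling to the next business day gives Jul 1, 2024, a Monday.
Counting 20 further business days from Jul 1, 2024 reaches Jul 29, 2024.
Since Jul 29, 2024 is a Monday and not a holiday, the date is unchanged.
So the filing is due Jul 29, 2024.

Jul 29, 2024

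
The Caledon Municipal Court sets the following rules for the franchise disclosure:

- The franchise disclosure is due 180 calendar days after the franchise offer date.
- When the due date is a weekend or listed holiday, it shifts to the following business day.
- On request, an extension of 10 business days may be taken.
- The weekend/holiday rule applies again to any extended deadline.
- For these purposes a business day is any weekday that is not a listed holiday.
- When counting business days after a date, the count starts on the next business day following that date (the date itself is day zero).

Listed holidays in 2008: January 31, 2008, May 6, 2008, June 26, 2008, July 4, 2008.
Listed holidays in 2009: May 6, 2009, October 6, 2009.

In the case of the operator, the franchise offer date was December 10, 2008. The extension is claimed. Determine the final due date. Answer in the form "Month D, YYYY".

Trigger date December 10, 2008 + 180 calendar days = June 8, 2009.
June 8, 2009 is a Monday and not a listed holiday, so it stands.
The 10-business-day extension runs from June 8, 2009 to June 22, 2009.
Since June 22, 2009 is a Monday and not a holiday, the date is unchanged.
The final due date is June 22, 2009.

June 22, 2009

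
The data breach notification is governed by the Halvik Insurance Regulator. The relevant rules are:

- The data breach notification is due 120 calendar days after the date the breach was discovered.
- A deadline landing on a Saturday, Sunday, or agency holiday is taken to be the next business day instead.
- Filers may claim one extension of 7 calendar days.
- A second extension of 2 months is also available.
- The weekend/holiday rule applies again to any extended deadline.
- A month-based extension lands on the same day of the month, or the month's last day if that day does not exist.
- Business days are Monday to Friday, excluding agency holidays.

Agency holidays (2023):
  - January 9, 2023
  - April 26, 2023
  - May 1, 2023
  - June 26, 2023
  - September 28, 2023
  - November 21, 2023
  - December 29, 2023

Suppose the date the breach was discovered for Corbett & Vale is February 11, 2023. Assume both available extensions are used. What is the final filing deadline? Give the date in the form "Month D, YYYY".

August 21, 2023

Trigger date February 11, 2023 + 120 calendar days = June 11, 2023.
June 11, 2023 is a Sunday, so it moves to the next business day, June 12, 2023 (Monday).
Applying the 7-calendar-day extension: June 12, 2023 + 7 days = June 19, 2023.
June 19, 2023 falls on a Monday, which is a business day, so no adjustment is needed.
The 2 months extension carries June 19, 2023 to August 19, 2023.
Because August 19, 2023 is a Saturday, the deadline becomes August 21, 2023 (Monday).
The final due date is August 21, 2023.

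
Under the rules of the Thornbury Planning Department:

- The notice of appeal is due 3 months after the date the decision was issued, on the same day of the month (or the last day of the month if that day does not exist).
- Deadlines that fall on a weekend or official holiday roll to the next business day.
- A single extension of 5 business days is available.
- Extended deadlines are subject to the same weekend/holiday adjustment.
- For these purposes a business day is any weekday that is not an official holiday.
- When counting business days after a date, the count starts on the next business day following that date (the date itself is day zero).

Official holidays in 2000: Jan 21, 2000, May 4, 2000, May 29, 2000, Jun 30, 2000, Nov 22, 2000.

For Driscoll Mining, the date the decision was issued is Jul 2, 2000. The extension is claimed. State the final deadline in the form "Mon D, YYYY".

Oct 9, 2000

3 months from Jul 2, 2000 is Oct 2, 2000.
Oct 2, 2000 (Monday) is already a business day.
The 5-business-day extension runs from Oct 2, 2000 to Oct 9, 2000.
Since Oct 9, 2000 is a Monday and not a holiday, the date is unchanged.
The final due date is Oct 9, 2000.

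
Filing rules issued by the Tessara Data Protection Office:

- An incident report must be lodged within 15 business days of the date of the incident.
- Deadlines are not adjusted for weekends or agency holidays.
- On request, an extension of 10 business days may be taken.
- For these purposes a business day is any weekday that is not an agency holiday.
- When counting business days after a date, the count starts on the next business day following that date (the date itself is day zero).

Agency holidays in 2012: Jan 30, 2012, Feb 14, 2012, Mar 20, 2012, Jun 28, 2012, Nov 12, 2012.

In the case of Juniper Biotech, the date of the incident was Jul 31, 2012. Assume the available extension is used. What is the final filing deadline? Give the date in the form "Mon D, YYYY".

Counting 15 business days after Jul 31, 2012 (skipping weekends and listed holidays) reaches Aug 21, 2012.
No adjustment is made for weekends or holidays, so Aug 21, 2012 stands.
Applying the 10-business-day extension: 10 business days after Aug 21, 2012 is Sep 4, 2012.
No adjustment is made for weekends or holidays, so Sep 4, 2012 stands.
Deadline: Sep 4, 2012.

Sep 4, 2012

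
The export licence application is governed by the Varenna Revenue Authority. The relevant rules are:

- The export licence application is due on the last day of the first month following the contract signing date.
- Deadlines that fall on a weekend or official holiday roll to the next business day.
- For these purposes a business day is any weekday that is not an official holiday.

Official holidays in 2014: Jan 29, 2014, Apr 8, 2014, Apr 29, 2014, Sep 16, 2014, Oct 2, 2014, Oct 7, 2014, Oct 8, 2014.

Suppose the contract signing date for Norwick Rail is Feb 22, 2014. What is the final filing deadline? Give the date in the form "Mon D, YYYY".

1 month after Feb 22, 2014 is March 2014; that month ends on Mar 31, 2014.
Mar 31, 2014 (Monday) is already a business day.
Deadline: Mar 31, 2014.

Mar 31, 2014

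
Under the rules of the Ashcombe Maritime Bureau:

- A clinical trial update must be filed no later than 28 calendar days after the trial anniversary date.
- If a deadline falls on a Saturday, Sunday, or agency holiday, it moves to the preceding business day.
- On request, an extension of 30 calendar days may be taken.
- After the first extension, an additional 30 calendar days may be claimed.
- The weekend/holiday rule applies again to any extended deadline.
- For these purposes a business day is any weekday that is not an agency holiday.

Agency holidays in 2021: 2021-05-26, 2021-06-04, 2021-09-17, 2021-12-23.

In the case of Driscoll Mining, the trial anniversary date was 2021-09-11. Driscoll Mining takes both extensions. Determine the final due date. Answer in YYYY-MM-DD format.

Trigger date 2021-09-11 + 28 calendar days = 2021-10-09.
Because 2021-10-09 is a Saturday, the deadline becomes 2021-10-08 (Friday).
With the 30-day extension, 2021-10-08 becomes 2021-11-07.
2021-11-07 falls on a Sunday. Rolling to the preceding business day gives 2021-11-05, a Friday.
The 30-calendar-day extension moves the deadline from 2021-11-05 to 2021-12-05.
Because 2021-12-05 is a Sunday, the deadline becomes 2021-12-03 (Friday).
Final deadline: 2021-12-03.

2021-12-03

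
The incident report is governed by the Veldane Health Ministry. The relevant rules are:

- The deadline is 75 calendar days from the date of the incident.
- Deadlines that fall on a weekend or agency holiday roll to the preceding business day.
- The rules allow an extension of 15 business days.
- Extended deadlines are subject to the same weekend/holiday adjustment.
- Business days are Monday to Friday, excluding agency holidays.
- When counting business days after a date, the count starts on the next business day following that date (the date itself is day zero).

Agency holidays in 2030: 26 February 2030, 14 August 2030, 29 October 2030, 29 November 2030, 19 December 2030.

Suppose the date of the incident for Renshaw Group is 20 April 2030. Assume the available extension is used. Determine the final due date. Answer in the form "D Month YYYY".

25 July 2030

From 20 April 2030, 75 calendar days later is 4 July 2030.
4 July 2030 is a Thursday and not a listed holiday, so it stands.
The 15-business-day extension runs from 4 July 2030 to 25 July 2030.
25 July 2030 falls on a Thursday, which is a business day, so no adjustment is needed.
The final due date is 25 July 2030.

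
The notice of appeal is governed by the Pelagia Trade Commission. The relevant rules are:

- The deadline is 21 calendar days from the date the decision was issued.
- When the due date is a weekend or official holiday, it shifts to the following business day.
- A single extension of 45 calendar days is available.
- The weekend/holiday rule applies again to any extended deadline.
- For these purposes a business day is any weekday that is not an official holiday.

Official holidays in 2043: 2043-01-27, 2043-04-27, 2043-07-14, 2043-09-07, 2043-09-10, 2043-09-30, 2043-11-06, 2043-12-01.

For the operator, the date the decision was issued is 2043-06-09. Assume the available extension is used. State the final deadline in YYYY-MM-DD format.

From 2043-06-09, 21 calendar days later is 2043-06-30.
2043-06-30 falls on a Tuesday, which is a business day, so no adjustment is needed.
With the 45-day extension, 2043-06-30 becomes 2043-08-14.
2043-08-14 is a Friday and not a listed holiday, so it stands.
So the filing is due 2043-08-14.

2043-08-14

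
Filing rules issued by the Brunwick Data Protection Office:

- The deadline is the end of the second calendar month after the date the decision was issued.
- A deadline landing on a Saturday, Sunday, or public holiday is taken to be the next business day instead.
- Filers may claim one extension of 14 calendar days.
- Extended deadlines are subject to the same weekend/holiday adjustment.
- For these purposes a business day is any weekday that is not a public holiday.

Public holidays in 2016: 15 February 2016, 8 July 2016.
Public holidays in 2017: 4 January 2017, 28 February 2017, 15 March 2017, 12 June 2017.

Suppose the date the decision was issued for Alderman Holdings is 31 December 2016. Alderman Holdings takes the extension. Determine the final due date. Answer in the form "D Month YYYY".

16 March 2017

2 months after 31 December 2016 falls in February 2017; the last day of that month is 28 February 2017.
28 February 2017 is a listed holiday; the next business day is 1 March 2017 (Wednesday).
The 14-calendar-day extension moves the deadline from 1 March 2017 to 15 March 2017.
15 March 2017 falls on a listed holiday. Rolling to the next business day gives 16 March 2017, a Thursday.
So the filing is due 16 March 2017.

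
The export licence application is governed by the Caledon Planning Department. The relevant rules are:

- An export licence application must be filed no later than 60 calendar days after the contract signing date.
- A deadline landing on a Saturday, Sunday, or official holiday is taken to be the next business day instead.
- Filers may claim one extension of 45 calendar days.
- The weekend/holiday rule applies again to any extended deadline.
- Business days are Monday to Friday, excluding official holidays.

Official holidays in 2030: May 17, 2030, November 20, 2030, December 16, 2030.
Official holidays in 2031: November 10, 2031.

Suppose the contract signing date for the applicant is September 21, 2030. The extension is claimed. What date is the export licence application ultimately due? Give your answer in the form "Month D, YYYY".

60 calendar days after September 21, 2030 is November 20, 2030.
November 20, 2030 is a listed holiday, so it moves to the next business day, November 21, 2030 (Thursday).
With the 45-day extension, November 21, 2030 becomes January 5, 2031.
Because January 5, 2031 is a Sunday, the deadline becomes January 6, 2031 (Monday).
The final due date is January 6, 2031.

January 6, 2031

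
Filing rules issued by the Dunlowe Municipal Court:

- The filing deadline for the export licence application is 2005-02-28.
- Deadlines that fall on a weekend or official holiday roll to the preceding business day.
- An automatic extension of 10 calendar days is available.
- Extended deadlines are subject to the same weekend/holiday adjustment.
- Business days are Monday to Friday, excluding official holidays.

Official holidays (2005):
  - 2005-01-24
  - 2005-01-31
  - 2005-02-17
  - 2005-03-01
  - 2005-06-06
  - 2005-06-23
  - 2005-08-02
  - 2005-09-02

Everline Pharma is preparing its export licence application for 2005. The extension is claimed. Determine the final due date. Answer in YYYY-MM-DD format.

2005-03-10

The stated deadline is 2005-02-28.
2005-02-28 falls on a Monday, which is a business day, so no adjustment is needed.
Add the 10 calendar-day extension to 2005-02-28: 2005-03-10.
2005-03-10 falls on a Thursday, which is a business day, so no adjustment is needed.
Deadline: 2005-03-10.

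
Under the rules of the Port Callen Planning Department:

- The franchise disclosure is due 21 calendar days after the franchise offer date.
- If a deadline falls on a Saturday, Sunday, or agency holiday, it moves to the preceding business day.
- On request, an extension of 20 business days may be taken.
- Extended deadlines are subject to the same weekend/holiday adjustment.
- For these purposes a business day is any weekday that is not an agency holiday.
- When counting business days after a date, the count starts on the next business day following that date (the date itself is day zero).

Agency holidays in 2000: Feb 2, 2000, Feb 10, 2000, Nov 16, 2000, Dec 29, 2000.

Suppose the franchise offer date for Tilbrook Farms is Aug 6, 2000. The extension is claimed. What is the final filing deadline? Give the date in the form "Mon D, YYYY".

Sep 22, 2000

Trigger date Aug 6, 2000 + 21 calendar days = Aug 27, 2000.
Aug 27, 2000 is a Sunday; the preceding business day is Aug 25, 2000 (Friday).
Counting 20 further business days from Aug 25, 2000 reaches Sep 22, 2000.
Sep 22, 2000 falls on a Friday, which is a business day, so no adjustment is needed.
The final due date is Sep 22, 2000.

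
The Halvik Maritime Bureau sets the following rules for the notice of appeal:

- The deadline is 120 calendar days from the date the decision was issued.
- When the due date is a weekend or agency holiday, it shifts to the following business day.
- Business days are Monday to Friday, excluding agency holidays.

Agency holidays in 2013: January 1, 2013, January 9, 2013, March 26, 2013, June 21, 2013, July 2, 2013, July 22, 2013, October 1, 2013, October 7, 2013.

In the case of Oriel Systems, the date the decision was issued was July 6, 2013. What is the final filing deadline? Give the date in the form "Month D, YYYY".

November 4, 2013

From July 6, 2013, 120 calendar days later is November 3, 2013.
November 3, 2013 falls on a Sunday. Rolling to the next business day gives November 4, 2013, a Monday.
The final due date is November 4, 2013.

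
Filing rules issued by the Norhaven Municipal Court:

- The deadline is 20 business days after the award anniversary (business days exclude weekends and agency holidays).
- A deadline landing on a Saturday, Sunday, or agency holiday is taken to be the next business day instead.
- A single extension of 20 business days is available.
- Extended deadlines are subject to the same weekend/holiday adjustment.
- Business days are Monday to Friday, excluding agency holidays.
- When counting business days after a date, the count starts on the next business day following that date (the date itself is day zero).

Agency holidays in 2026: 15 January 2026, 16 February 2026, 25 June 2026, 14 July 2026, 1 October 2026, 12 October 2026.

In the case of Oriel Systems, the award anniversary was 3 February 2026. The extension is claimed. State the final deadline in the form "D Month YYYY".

20 business days after 3 February 2026, excluding weekends and holidays, is 4 March 2026.
4 March 2026 falls on a Wednesday, which is a business day, so no adjustment is needed.
The 20-business-day extension runs from 4 March 2026 to 1 April 2026.
1 April 2026 (Wednesday) is already a business day.
So the filing is due 1 April 2026.

1 April 2026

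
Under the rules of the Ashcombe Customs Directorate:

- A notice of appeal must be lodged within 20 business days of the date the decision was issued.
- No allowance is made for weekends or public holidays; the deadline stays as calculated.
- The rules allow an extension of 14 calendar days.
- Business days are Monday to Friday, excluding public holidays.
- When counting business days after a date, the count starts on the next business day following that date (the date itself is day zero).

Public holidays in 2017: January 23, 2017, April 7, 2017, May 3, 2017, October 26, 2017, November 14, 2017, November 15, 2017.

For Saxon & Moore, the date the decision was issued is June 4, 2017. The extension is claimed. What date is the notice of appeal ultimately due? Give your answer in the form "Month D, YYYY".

July 14, 2017

Starting the day after June 4, 2017 and counting 20 business days lands on June 30, 2017.
June 30, 2017 falls on a Friday. The rules make no weekend/holiday allowance, so it remains June 30, 2017.
The 14-calendar-day extension moves the deadline from June 30, 2017 to July 14, 2017.
No adjustment is made for weekends or holidays, so July 14, 2017 stands.
Final deadline: July 14, 2017.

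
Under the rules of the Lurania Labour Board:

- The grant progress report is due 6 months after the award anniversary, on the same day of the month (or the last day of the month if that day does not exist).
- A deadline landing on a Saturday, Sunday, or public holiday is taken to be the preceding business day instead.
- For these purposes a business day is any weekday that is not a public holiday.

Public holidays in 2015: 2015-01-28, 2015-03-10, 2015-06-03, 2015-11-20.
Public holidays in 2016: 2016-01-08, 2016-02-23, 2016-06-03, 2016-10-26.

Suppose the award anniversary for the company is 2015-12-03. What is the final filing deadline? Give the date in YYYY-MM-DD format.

2016-06-02

6 months from 2015-12-03 is 2016-06-03.
Because 2016-06-03 is a listed holiday, the deadline becomes 2016-06-02 (Thursday).
Final deadline: 2016-06-02.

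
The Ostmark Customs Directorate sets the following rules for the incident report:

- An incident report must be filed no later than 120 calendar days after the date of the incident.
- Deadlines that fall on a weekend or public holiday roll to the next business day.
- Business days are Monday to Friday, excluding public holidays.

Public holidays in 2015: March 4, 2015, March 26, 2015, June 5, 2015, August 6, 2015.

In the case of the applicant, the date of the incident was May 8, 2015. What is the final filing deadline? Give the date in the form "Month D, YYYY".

September 7, 2015

Trigger date May 8, 2015 + 120 calendar days = September 5, 2015.
September 5, 2015 is a Saturday; the next business day is September 7, 2015 (Monday).
Final deadline: September 7, 2015.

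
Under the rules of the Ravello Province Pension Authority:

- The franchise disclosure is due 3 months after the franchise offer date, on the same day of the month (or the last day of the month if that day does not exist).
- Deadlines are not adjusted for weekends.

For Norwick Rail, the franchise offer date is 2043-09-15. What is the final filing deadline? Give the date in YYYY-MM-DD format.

3 months after 2043-09-15, on the same day of the month, is 2043-12-15.
2043-12-15 is a Tuesday; no weekend or holiday adjustment applies.
The final due date is 2043-12-15.

2043-12-15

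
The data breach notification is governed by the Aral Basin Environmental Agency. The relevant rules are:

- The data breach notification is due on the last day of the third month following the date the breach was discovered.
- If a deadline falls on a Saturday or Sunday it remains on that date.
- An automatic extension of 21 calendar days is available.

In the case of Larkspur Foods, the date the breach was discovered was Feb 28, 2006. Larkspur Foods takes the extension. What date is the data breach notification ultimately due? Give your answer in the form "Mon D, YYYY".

3 months after Feb 28, 2006 is May 2006; that month ends on May 31, 2006.
No adjustment is made for weekends or holidays, so May 31, 2006 stands.
The 21-calendar-day extension moves the deadline from May 31, 2006 to Jun 21, 2006.
No adjustment is made for weekends or holidays, so Jun 21, 2006 stands.
The final due date is Jun 21, 2006.

Jun 21, 2006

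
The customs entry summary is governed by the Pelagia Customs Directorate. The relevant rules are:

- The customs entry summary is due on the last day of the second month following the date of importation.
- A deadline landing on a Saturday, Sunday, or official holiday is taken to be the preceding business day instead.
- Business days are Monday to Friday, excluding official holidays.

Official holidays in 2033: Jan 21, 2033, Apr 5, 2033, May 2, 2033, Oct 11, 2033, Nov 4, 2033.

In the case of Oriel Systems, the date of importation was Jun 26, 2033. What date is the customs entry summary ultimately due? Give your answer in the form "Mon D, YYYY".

Aug 31, 2033

2 months after Jun 26, 2033 falls in August 2033; the last day of that month is Aug 31, 2033.
Since Aug 31, 2033 is a Wednesday and not a holiday, the date is unchanged.
So the filing is due Aug 31, 2033.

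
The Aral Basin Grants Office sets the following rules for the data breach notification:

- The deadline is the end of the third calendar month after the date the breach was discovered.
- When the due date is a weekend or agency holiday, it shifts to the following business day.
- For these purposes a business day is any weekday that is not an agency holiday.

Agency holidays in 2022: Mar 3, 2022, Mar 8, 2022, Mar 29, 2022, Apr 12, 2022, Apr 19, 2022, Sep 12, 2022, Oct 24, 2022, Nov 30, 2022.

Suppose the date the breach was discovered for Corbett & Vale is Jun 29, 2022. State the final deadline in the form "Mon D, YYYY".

3 months after Jun 29, 2022 is September 2022; that month ends on Sep 30, 2022.
Since Sep 30, 2022 is a Friday and not a holiday, the date is unchanged.
So the filing is due Sep 30, 2022.

Sep 30, 2022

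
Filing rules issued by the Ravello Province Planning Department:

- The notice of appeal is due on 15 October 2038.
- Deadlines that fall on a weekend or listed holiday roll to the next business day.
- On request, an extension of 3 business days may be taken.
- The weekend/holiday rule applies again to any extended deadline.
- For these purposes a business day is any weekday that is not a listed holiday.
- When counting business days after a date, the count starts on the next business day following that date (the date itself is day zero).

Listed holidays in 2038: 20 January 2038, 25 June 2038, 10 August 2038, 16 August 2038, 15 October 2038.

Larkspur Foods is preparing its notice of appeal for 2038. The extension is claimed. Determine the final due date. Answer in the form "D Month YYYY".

21 October 2038

The stated deadline is 15 October 2038.
15 October 2038 is a listed holiday, so it moves to the next business day, 18 October 2038 (Monday).
The 3-business-day extension runs from 18 October 2038 to 21 October 2038.
Since 21 October 2038 is a Thursday and not a holiday, the date is unchanged.
So the filing is due 21 October 2038.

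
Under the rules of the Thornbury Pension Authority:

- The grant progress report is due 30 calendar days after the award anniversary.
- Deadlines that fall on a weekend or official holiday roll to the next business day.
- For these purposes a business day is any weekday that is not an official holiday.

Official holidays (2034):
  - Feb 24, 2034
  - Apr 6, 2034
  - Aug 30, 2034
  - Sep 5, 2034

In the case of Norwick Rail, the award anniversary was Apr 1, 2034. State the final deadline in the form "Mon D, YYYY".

30 calendar days after Apr 1, 2034 is May 1, 2034.
May 1, 2034 is a Monday and not a listed holiday, so it stands.
The final due date is May 1, 2034.

May 1, 2034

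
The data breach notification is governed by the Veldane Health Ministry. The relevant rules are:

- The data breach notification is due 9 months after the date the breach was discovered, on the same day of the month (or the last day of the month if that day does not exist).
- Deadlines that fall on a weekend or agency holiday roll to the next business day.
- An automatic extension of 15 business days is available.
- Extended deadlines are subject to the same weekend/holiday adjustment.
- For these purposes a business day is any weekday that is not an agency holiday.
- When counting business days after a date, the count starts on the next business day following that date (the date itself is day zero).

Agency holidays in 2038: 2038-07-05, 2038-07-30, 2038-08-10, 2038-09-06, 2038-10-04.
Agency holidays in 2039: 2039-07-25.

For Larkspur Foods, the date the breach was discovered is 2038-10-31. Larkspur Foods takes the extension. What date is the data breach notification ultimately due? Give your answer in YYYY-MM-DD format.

2039-08-22

9 months after 2038-10-31, on the same day of the month, is 2039-07-31.
Because 2039-07-31 is a Sunday, the deadline becomes 2039-08-01 (Monday).
Counting 15 further business days from 2039-08-01 reaches 2039-08-22.
Since 2039-08-22 is a Monday and not a holiday, the date is unchanged.
The final due date is 2039-08-22.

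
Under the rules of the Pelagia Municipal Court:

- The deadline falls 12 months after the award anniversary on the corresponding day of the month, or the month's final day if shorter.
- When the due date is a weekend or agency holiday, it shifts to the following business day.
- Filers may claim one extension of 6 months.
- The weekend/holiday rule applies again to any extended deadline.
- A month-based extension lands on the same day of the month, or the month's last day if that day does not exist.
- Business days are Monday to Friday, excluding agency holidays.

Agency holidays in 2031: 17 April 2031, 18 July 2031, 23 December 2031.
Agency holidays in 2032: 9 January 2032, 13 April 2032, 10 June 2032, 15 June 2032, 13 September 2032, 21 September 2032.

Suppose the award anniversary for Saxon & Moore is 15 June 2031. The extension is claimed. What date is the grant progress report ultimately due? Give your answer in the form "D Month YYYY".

16 December 2032

12 months after 15 June 2031, on the same day of the month, is 15 June 2032.
Because 15 June 2032 is a listed holiday, the deadline becomes 16 June 2032 (Wednesday).
Add 6 months to 16 June 2032: 16 December 2032.
16 December 2032 falls on a Thursday, which is a business day, so no adjustment is needed.
The final due date is 16 December 2032.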